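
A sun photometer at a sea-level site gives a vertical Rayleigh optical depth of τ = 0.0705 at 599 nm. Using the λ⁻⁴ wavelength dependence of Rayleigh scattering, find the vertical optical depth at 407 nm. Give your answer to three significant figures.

0.331

τ(407 nm) = τ(599 nm) × (599/407)⁴ = 0.0705 × (1.4717)⁴ = 0.0705 × 4.6917 = 0.3308.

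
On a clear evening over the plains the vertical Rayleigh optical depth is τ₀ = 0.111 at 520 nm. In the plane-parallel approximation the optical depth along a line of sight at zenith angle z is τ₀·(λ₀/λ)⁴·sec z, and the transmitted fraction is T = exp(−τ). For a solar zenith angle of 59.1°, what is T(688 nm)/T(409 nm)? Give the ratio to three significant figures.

Airmass: sec 59.1° = 1.9473.
τ(688 nm) = 0.111 × (520/688)⁴ × 1.9473 = 0.111 × 0.3263 × 1.9473 = 0.0705.
τ(409 nm) = 0.111 × (520/409)⁴ × 1.9473 = 0.111 × 2.6129 × 1.9473 = 0.5648.
T(688)/T(409) = exp(τ_B − τ_A) = exp(0.4942) = 1.6392.

1.64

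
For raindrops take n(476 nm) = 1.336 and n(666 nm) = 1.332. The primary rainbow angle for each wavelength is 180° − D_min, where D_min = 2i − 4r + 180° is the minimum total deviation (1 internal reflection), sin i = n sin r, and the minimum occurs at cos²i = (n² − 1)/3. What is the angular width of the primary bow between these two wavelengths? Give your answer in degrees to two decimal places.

0.58°

At 476 nm (n = 1.336): cos²i = 0.26163 → i = 59.236°, r = 40.029°, D_min = 138.356°, rainbow angle = 41.644°.
At 666 nm (n = 1.332): cos²i = 0.25807 → i = 59.469°, r = 40.290°, D_min = 137.776°, rainbow angle = 42.224°.
Angular width = |41.644° − 42.224°| = 0.580°.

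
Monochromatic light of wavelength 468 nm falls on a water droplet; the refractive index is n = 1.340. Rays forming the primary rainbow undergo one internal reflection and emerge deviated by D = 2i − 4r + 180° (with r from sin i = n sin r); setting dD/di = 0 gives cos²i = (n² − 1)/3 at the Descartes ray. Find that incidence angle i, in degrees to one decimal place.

cos²i = (1.340² − 1)/3 = (1.79560 − 1)/3 = 0.26520.
cos i = 0.51498, so i = 59.004°.

59.0°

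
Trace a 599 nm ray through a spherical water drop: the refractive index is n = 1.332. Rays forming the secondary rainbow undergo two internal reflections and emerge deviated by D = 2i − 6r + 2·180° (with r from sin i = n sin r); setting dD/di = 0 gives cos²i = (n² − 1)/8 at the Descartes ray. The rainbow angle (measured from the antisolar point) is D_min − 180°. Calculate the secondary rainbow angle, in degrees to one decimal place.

50.6°

cos²i = (1.77422 − 1)/8 = 0.09678; i = arccos(0.31109) = 71.875°.
sin r = sin 71.875°/1.332 = 0.71350; r = 45.520°.
D_min = 2·71.875° − 6·45.520° + 360° = 230.628°.
Rainbow angle = D_min − 180° = 50.628°.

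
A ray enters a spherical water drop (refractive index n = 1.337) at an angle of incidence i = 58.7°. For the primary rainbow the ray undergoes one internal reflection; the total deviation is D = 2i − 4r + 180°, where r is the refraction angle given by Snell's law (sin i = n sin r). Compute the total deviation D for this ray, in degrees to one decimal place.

sin r = sin 58.7° / 1.337 = 0.8545/1.337 = 0.6391; r = 39.72°.
D = 2·58.7° − 4·39.72° + 180° = 117.40° − 158.89° + 180° = 138.51°.

138.5°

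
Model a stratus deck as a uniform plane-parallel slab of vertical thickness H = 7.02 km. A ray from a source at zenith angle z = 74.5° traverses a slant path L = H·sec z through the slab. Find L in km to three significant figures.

26.3 km

sec z = 1/cos 74.5° = 3.7420.
L = 7.02 × 3.7420 = 26.269 km.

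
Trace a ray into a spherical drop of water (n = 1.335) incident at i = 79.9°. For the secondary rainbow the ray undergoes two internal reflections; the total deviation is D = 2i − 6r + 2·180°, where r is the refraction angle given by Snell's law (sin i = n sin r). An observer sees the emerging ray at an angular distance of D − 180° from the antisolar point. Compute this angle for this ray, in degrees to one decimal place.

54.7°

sin r = sin 79.9° / 1.335 = 0.9845/1.335 = 0.7375; r = 47.52°.
D = 2·79.9° − 6·47.52° + 2·180° = 159.80° − 285.09° + 360° = 234.71°.
Angle from antisolar point = D − 180° = 54.71°.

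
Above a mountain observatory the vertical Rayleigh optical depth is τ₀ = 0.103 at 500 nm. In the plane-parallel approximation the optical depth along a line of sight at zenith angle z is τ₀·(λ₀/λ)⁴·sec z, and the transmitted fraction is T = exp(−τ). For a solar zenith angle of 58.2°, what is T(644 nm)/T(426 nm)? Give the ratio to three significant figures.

Airmass: sec 58.2° = 1.8977.
τ(644 nm) = 0.103 × (500/644)⁴ × 1.8977 = 0.103 × 0.3634 × 1.8977 = 0.0710.
τ(426 nm) = 0.103 × (500/426)⁴ × 1.8977 = 0.103 × 1.8978 × 1.8977 = 0.3709.
T(644)/T(426) = exp(τ_B − τ_A) = exp(0.2999) = 1.3497.

1.35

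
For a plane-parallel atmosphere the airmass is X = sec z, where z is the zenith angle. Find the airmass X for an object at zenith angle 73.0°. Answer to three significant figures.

3.42

X = sec z = 1/cos 73.0° = 1/0.2924 = 3.4203.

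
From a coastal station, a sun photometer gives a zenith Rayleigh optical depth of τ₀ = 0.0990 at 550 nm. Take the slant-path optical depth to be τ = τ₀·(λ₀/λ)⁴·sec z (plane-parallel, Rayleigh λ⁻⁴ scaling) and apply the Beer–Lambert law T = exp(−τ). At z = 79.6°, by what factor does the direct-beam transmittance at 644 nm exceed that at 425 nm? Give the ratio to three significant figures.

3.48

Airmass: sec 79.6° = 5.5396.
τ(644 nm) = 0.0990 × (550/644)⁴ × 5.5396 = 0.0990 × 0.5320 × 5.5396 = 0.2918.
τ(425 nm) = 0.0990 × (550/425)⁴ × 5.5396 = 0.0990 × 2.8048 × 5.5396 = 1.5382.
T(644)/T(425) = exp(τ_B − τ_A) = exp(1.2464) = 3.4779.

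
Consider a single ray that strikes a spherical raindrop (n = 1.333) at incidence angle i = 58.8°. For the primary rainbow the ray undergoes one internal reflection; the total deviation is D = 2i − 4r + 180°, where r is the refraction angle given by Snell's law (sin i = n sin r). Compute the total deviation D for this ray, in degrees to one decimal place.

sin r = sin 58.8° / 1.333 = 0.8554/1.333 = 0.6417; r = 39.92°.
D = 2·58.8° − 4·39.92° + 180° = 117.60° − 159.67° + 180° = 137.93°.

137.9°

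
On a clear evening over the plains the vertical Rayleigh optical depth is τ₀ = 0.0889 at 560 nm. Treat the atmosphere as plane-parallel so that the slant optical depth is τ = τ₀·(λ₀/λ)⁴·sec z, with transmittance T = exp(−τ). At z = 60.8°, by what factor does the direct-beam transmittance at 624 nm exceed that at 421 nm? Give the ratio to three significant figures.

1.57

Airmass: sec 60.8° = 2.0498.
τ(624 nm) = 0.0889 × (560/624)⁴ × 2.0498 = 0.0889 × 0.6487 × 2.0498 = 0.1182.
τ(421 nm) = 0.0889 × (560/421)⁴ × 2.0498 = 0.0889 × 3.1306 × 2.0498 = 0.5705.
T(624)/T(421) = exp(τ_B − τ_A) = exp(0.4523) = 1.5719.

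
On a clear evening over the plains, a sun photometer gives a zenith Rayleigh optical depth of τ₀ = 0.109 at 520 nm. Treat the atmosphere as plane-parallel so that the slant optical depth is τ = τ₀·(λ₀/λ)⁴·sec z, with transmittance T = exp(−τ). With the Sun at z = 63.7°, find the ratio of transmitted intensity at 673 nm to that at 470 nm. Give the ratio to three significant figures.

1.32

Airmass: sec 63.7° = 2.2570.
τ(673 nm) = 0.109 × (520/673)⁴ × 2.2570 = 0.109 × 0.3564 × 2.2570 = 0.0877.
τ(470 nm) = 0.109 × (520/470)⁴ × 2.2570 = 0.109 × 1.4984 × 2.2570 = 0.3686.
T(673)/T(470) = exp(τ_B − τ_A) = exp(0.2809) = 1.3244.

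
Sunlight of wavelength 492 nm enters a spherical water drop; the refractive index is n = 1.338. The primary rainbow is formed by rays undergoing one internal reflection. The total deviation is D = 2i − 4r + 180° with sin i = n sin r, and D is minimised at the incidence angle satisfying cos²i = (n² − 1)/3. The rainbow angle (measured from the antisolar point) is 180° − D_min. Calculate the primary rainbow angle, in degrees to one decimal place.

cos²i = (1.79024 − 1)/3 = 0.26341; i = arccos(0.51324) = 59.120°.
sin r = sin 59.120°/1.338 = 0.64144; r = 39.899°.
D_min = 2·59.120° − 4·39.899° + 180° = 138.643°.
Rainbow angle = 180° − D_min = 41.357°.

41.4°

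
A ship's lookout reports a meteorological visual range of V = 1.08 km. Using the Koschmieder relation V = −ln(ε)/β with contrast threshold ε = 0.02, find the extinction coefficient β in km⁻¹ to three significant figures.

3.62 km⁻¹

β = −ln(0.02) / V = 3.912 / 1.08 = 3.6222 km⁻¹.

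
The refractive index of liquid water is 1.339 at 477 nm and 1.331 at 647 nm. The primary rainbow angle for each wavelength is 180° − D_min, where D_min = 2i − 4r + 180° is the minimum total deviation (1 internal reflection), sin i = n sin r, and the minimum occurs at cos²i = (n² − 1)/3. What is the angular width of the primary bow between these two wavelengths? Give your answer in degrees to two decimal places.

1.16°

At 477 nm (n = 1.339): cos²i = 0.26431 → i = 59.062°, r = 39.834°, D_min = 138.786°, rainbow angle = 41.214°.
At 647 nm (n = 1.331): cos²i = 0.25719 → i = 59.527°, r = 40.356°, D_min = 137.630°, rainbow angle = 42.370°.
Angular width = |41.214° − 42.370°| = 1.156°.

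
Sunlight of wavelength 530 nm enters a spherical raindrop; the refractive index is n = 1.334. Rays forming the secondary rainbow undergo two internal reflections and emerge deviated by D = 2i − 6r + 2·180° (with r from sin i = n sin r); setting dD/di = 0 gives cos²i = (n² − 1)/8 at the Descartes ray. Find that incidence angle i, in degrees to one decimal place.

cos²i = (1.334² − 1)/8 = (1.77956 − 1)/8 = 0.09744.
cos i = 0.31216, so i = 71.810°.

71.8°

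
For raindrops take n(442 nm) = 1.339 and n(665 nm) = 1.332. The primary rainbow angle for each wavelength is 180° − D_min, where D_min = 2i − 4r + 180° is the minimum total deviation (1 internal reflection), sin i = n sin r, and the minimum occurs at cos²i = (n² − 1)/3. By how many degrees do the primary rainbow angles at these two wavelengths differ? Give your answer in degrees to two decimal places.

1.01°

At 442 nm (n = 1.339): cos²i = 0.26431 → i = 59.062°, r = 39.834°, D_min = 138.786°, rainbow angle = 41.214°.
At 665 nm (n = 1.332): cos²i = 0.25807 → i = 59.469°, r = 40.290°, D_min = 137.776°, rainbow angle = 42.224°.
Angular width = |41.214° − 42.224°| = 1.010°.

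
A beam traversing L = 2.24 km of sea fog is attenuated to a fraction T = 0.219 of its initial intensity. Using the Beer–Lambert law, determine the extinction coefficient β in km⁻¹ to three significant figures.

0.678 km⁻¹

Beer–Lambert: T = exp(−βL) ⇒ β = −ln(T)/L = −ln(0.219)/2.24 = 1.5187/2.24 = 0.678 km⁻¹.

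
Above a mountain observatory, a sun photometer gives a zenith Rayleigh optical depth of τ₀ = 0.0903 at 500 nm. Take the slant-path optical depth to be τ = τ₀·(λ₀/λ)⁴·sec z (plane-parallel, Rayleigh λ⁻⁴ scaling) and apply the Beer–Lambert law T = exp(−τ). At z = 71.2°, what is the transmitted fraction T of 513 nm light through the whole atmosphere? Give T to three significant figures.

0.777

sec 71.2° = 3.1030.
τ = 0.0903 × (500/513)⁴ × 3.1030 = 0.0903 × 0.9024 × 3.1030 = 0.2529.
T = exp(−0.2529) = 0.7766.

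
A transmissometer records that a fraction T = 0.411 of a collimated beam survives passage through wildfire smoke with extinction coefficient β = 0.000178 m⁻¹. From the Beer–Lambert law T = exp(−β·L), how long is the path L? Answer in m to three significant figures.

Beer–Lambert: T = exp(−βL) ⇒ L = −ln(T)/β = −ln(0.411)/0.000178 = 0.8892/0.000178 = 4995 m.

5000 m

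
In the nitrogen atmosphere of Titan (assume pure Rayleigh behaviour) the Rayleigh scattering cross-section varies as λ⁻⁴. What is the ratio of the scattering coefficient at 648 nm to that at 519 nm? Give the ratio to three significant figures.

Rayleigh scattering ∝ λ⁻⁴, so the ratio of coefficients is the inverse fourth power of the wavelength ratio.
σ(648)/σ(519) = (519/648)⁴ = (0.8009)⁴ = 0.4115.

0.411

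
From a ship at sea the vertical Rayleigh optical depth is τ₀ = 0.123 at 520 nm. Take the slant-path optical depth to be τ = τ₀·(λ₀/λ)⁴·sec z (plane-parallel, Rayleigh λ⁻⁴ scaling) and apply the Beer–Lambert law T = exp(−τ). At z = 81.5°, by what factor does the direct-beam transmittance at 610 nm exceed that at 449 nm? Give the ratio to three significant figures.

2.88

Airmass: sec 81.5° = 6.7655.
τ(610 nm) = 0.123 × (520/610)⁴ × 6.7655 = 0.123 × 0.5281 × 6.7655 = 0.4394.
τ(449 nm) = 0.123 × (520/449)⁴ × 6.7655 = 0.123 × 1.7990 × 6.7655 = 1.4970.
T(610)/T(449) = exp(τ_B − τ_A) = exp(1.0576) = 2.8794.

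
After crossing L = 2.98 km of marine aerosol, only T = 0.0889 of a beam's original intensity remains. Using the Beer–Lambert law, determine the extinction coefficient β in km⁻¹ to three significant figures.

Beer–Lambert: T = exp(−βL) ⇒ β = −ln(T)/L = −ln(0.0889)/2.98 = 2.4202/2.98 = 0.8122 km⁻¹.

0.812 km⁻¹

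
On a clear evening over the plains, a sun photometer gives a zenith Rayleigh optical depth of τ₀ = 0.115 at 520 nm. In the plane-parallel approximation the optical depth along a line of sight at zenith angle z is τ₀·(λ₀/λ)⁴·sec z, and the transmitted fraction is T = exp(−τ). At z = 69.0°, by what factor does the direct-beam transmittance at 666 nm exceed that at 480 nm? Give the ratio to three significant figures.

Airmass: sec 69.0° = 2.7904.
τ(666 nm) = 0.115 × (520/666)⁴ × 2.7904 = 0.115 × 0.3716 × 2.7904 = 0.1193.
τ(480 nm) = 0.115 × (520/480)⁴ × 2.7904 = 0.115 × 1.3774 × 2.7904 = 0.4420.
T(666)/T(480) = exp(τ_B − τ_A) = exp(0.3227) = 1.3809.

1.38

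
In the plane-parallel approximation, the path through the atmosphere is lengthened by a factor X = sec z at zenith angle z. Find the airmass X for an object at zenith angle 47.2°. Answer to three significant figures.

X = sec z = 1/cos 47.2° = 1/0.6794 = 1.4718.

1.47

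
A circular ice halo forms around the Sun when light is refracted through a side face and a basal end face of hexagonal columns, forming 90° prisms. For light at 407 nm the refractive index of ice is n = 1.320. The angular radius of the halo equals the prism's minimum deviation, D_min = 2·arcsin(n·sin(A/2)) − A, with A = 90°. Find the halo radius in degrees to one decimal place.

n·sin(A/2) = 1.320 × sin 45° = 1.320 × 0.7071 = 0.9334.
D_min = 2·arcsin(0.9334) − 90° = 2 × 68.968° − 90° = 47.936°.

47.9°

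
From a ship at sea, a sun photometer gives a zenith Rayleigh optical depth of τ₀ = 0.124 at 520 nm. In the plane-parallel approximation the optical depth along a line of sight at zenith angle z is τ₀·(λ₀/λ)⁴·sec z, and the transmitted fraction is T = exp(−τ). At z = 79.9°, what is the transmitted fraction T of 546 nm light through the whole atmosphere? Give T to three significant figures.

sec 79.9° = 5.7023.
τ = 0.124 × (520/546)⁴ × 5.7023 = 0.124 × 0.8227 × 5.7023 = 0.5817.
T = exp(−0.5817) = 0.5589.

0.559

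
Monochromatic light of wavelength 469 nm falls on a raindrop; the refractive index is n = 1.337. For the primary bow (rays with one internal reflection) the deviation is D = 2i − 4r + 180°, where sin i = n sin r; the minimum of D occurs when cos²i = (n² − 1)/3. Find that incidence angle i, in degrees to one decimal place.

59.2°

cos²i = (1.337² − 1)/3 = (1.78757 − 1)/3 = 0.26252.
cos i = 0.51237, so i = 59.178°.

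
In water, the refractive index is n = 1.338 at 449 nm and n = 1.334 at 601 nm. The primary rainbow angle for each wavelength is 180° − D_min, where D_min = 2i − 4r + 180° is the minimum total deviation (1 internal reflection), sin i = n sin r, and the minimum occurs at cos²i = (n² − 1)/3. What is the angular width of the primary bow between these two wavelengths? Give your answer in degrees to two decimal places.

0.58°

At 449 nm (n = 1.338): cos²i = 0.26341 → i = 59.120°, r = 39.899°, D_min = 138.643°, rainbow angle = 41.357°.
At 601 nm (n = 1.334): cos²i = 0.25985 → i = 59.352°, r = 40.159°, D_min = 138.067°, rainbow angle = 41.933°.
Angular width = |41.357° − 41.933°| = 0.576°.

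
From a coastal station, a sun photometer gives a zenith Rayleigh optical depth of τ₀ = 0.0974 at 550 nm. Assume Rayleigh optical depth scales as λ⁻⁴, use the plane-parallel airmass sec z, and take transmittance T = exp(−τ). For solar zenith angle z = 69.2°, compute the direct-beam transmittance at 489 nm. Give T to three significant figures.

0.645

sec 69.2° = 2.8161.
τ = 0.0974 × (550/489)⁴ × 2.8161 = 0.0974 × 1.6004 × 2.8161 = 0.4390.
T = exp(−0.4390) = 0.6447.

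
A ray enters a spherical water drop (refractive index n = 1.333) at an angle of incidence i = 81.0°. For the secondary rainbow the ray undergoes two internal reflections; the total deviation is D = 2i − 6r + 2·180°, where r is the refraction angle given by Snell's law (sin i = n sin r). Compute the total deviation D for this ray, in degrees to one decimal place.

sin r = sin 81.0° / 1.333 = 0.9877/1.333 = 0.7410; r = 47.81°.
D = 2·81.0° − 6·47.81° + 2·180° = 162.00° − 286.88° + 360° = 235.12°.

235.1°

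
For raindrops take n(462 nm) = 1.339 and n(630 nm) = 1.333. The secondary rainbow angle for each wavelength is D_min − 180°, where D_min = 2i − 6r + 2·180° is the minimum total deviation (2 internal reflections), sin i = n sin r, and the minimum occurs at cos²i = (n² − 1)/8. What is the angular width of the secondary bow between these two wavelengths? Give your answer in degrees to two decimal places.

1.56°

At 462 nm (n = 1.339): cos²i = 0.09912 → i = 71.650°, r = 45.141°, D_min = 232.451°, rainbow angle = 52.451°.
At 630 nm (n = 1.333): cos²i = 0.09711 → i = 71.843°, r = 45.466°, D_min = 230.891°, rainbow angle = 50.891°.
Angular width = |52.451° − 50.891°| = 1.560°.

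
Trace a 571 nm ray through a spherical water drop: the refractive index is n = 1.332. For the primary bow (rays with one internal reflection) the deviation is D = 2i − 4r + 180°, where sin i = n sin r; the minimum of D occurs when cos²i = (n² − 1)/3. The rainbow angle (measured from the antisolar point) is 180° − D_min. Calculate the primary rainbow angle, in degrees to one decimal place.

cos²i = (1.77422 − 1)/3 = 0.25807; i = arccos(0.50801) = 59.469°.
sin r = sin 59.469°/1.332 = 0.64666; r = 40.290°.
D_min = 2·59.469° − 4·40.290° + 180° = 137.776°.
Rainbow angle = 180° − D_min = 42.224°.

42.2°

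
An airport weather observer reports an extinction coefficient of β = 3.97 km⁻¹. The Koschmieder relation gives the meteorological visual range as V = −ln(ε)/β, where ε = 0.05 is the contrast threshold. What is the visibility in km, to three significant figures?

V = −ln(0.05) / 3.97 = 2.996 / 3.97 = 0.7546 km.

0.755 km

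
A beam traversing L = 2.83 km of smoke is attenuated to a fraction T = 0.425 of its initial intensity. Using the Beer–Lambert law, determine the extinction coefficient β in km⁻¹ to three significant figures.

0.302 km⁻¹

Beer–Lambert: T = exp(−βL) ⇒ β = −ln(T)/L = −ln(0.425)/2.83 = 0.8557/2.83 = 0.3024 km⁻¹.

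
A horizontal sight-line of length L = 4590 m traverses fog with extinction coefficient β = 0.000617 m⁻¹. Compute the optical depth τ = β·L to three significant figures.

2.83

τ = β·L = 0.000617 × 4590 = 2.8320.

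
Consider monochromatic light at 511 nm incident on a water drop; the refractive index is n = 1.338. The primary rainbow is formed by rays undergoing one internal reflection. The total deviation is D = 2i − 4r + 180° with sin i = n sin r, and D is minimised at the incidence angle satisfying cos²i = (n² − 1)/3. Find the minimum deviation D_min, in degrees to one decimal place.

138.6°

cos²i = (1.79024 − 1)/3 = 0.26341; i = arccos(0.51324) = 59.120°.
sin r = sin 59.120°/1.338 = 0.64144; r = 39.899°.
D_min = 2·59.120° − 4·39.899° + 180° = 138.643°.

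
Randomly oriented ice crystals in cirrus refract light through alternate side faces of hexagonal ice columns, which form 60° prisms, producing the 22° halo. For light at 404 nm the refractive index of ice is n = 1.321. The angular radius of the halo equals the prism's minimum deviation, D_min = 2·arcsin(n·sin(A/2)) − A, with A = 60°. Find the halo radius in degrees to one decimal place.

n·sin(A/2) = 1.321 × sin 30° = 1.321 × 0.5000 = 0.6605.
D_min = 2·arcsin(0.6605) − 60° = 2 × 41.338° − 60° = 22.676°.

22.7°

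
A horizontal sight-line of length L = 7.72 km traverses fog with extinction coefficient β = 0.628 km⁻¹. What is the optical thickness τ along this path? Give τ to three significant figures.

4.85

τ = β·L = 0.628 × 7.72 = 4.8482.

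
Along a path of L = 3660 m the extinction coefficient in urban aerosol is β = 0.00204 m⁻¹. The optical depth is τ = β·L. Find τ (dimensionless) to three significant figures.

τ = β·L = 0.00204 × 3660 = 7.4664.

7.47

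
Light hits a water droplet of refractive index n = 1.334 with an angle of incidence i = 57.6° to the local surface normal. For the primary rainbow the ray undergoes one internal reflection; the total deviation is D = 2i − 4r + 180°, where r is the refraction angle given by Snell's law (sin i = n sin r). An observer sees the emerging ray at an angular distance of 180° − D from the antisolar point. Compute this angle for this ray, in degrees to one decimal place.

41.9°

sin r = sin 57.6° / 1.334 = 0.8443/1.334 = 0.6329; r = 39.27°.
D = 2·57.6° − 4·39.27° + 180° = 115.20° − 157.07° + 180° = 138.13°.
Angle from antisolar point = 180° − D = 41.87°.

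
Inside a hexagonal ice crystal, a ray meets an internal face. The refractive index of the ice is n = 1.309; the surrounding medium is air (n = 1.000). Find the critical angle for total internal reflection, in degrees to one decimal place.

49.8°

sin θ_c = n_air / n = 1.000 / 1.309 = 0.7639.
θ_c = arcsin(0.7639) = 49.81°.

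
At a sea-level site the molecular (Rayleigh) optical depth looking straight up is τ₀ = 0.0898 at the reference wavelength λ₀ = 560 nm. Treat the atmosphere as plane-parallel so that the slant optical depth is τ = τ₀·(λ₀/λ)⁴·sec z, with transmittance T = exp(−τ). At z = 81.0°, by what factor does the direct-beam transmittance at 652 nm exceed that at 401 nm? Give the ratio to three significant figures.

Airmass: sec 81.0° = 6.3925.
τ(652 nm) = 0.0898 × (560/652)⁴ × 6.3925 = 0.0898 × 0.5442 × 6.3925 = 0.3124.
τ(401 nm) = 0.0898 × (560/401)⁴ × 6.3925 = 0.0898 × 3.8034 × 6.3925 = 2.1833.
T(652)/T(401) = exp(τ_B − τ_A) = exp(1.8709) = 6.4943.

6.49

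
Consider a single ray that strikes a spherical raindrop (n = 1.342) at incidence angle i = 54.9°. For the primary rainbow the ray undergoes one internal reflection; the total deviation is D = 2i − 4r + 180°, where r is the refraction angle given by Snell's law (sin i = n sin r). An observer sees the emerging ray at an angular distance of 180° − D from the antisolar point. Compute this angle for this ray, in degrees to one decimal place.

sin r = sin 54.9° / 1.342 = 0.8181/1.342 = 0.6096; r = 37.56°.
D = 2·54.9° − 4·37.56° + 180° = 109.80° − 150.26° + 180° = 139.54°.
Angle from antisolar point = 180° − D = 40.46°.

40.5°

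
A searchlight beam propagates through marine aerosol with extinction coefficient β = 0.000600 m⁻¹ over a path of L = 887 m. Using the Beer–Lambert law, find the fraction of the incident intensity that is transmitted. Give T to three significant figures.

0.587

τ = β·L = 0.000600 × 887 = 0.5322.
T = exp(−0.5322) = 0.5873.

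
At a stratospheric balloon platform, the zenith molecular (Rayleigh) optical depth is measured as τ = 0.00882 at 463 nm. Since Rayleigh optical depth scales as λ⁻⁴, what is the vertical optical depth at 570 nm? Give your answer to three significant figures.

τ(570 nm) = τ(463 nm) × (463/570)⁴ = 0.00882 × (0.8123)⁴ = 0.00882 × 0.4353 = 0.0038.

0.00384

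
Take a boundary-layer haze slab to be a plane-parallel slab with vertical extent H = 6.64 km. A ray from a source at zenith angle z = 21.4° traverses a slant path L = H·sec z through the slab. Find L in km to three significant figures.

sec z = 1/cos 21.4° = 1.0740.
L = 6.64 × 1.0740 = 7.132 km.

7.13 km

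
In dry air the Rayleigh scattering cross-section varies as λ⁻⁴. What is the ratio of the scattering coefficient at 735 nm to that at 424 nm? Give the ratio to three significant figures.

0.111

Rayleigh scattering ∝ λ⁻⁴, so the ratio of coefficients is the inverse fourth power of the wavelength ratio.
σ(735)/σ(424) = (424/735)⁴ = (0.5769)⁴ = 0.1107.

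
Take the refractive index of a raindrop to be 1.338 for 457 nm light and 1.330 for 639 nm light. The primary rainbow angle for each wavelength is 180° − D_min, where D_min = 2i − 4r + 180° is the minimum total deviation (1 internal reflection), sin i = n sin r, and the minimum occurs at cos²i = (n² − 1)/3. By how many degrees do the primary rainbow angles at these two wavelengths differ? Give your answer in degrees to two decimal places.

1.16°

At 457 nm (n = 1.338): cos²i = 0.26341 → i = 59.120°, r = 39.899°, D_min = 138.643°, rainbow angle = 41.357°.
At 639 nm (n = 1.330): cos²i = 0.25630 → i = 59.585°, r = 40.422°, D_min = 137.484°, rainbow angle = 42.516°.
Angular width = |41.357° − 42.516°| = 1.160°.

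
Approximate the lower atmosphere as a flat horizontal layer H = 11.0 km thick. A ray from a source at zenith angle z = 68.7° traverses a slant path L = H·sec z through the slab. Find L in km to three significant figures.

sec z = 1/cos 68.7° = 2.7529.
L = 11.0 × 2.7529 = 30.282 km.

30.3 km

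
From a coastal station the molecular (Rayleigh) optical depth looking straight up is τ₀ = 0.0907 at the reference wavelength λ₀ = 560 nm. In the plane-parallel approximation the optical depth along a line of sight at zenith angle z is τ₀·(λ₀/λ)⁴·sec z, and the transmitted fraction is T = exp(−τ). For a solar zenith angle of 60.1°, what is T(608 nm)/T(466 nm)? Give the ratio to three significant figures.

1.28

Airmass: sec 60.1° = 2.0061.
τ(608 nm) = 0.0907 × (560/608)⁴ × 2.0061 = 0.0907 × 0.7197 × 2.0061 = 0.1309.
τ(466 nm) = 0.0907 × (560/466)⁴ × 2.0061 = 0.0907 × 2.0855 × 2.0061 = 0.3795.
T(608)/T(466) = exp(τ_B − τ_A) = exp(0.2485) = 1.2821.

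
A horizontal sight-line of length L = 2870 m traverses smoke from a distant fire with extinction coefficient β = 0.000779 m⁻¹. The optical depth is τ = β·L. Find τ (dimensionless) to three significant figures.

τ = β·L = 0.000779 × 2870 = 2.2357.

2.24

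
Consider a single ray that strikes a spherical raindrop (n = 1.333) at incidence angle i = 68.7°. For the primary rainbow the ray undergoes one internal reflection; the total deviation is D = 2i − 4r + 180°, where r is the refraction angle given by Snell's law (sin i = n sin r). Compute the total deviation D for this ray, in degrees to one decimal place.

sin r = sin 68.7° / 1.333 = 0.9317/1.333 = 0.6989; r = 44.34°.
D = 2·68.7° − 4·44.34° + 180° = 137.40° − 177.37° + 180° = 140.03°.

140.0°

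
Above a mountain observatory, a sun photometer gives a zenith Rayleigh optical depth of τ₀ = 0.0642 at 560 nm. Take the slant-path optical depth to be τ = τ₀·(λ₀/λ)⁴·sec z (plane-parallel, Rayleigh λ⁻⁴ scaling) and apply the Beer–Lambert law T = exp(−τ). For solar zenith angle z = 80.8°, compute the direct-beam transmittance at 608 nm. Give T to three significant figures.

0.749

sec 80.8° = 6.2546.
τ = 0.0642 × (560/608)⁴ × 6.2546 = 0.0642 × 0.7197 × 6.2546 = 0.2890.
T = exp(−0.2890) = 0.7490.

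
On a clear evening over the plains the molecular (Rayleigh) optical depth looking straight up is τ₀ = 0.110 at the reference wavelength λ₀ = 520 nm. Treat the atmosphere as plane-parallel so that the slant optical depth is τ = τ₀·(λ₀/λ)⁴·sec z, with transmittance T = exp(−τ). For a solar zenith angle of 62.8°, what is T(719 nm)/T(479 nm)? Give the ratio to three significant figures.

1.31

Airmass: sec 62.8° = 2.1877.
τ(719 nm) = 0.110 × (520/719)⁴ × 2.1877 = 0.110 × 0.2736 × 2.1877 = 0.0658.
τ(479 nm) = 0.110 × (520/479)⁴ × 2.1877 = 0.110 × 1.3889 × 2.1877 = 0.3342.
T(719)/T(479) = exp(τ_B − τ_A) = exp(0.2684) = 1.3079.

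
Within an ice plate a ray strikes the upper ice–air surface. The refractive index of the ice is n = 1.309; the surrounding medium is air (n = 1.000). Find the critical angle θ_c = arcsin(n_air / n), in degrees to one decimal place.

49.8°

sin θ_c = n_air / n = 1.000 / 1.309 = 0.7639.
θ_c = arcsin(0.7639) = 49.81°.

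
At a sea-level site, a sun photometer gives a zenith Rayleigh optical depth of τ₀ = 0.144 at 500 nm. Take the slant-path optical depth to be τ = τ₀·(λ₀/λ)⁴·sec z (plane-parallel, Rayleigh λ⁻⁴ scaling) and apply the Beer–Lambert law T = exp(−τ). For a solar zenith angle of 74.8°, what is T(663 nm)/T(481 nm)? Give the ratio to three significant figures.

Airmass: sec 74.8° = 3.8140.
τ(663 nm) = 0.144 × (500/663)⁴ × 3.8140 = 0.144 × 0.3235 × 3.8140 = 0.1777.
τ(481 nm) = 0.144 × (500/481)⁴ × 3.8140 = 0.144 × 1.1676 × 3.8140 = 0.6413.
T(663)/T(481) = exp(τ_B − τ_A) = exp(0.4636) = 1.5898.

1.59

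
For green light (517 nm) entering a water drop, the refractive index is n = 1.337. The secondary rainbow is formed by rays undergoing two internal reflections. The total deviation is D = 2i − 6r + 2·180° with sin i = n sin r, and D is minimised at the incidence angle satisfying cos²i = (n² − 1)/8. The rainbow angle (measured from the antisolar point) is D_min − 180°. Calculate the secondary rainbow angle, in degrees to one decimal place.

51.9°

cos²i = (1.78757 − 1)/8 = 0.09845; i = arccos(0.31376) = 71.714°.
sin r = sin 71.714°/1.337 = 0.71017; r = 45.249°.
D_min = 2·71.714° − 6·45.249° + 360° = 231.934°.
Rainbow angle = D_min − 180° = 51.934°.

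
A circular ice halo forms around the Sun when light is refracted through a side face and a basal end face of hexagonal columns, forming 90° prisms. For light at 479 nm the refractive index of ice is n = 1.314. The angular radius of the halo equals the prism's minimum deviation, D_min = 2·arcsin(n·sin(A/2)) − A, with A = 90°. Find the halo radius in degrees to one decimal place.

46.6°

n·sin(A/2) = 1.314 × sin 45° = 1.314 × 0.7071 = 0.9291.
D_min = 2·arcsin(0.9291) − 90° = 2 × 68.301° − 90° = 46.602°.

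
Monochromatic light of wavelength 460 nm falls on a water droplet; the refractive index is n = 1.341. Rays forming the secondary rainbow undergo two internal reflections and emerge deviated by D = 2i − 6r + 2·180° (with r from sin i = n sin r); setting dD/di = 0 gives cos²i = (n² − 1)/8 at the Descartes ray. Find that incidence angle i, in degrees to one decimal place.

cos²i = (1.341² − 1)/8 = (1.79828 − 1)/8 = 0.09979.
cos i = 0.31589, so i = 71.586°.

71.6°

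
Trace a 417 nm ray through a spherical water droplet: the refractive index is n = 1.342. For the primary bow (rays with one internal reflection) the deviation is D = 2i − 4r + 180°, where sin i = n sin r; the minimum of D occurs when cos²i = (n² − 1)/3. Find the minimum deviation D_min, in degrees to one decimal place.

cos²i = (1.80096 − 1)/3 = 0.26699; i = arccos(0.51671) = 58.888°.
sin r = sin 58.888°/1.342 = 0.63797; r = 39.641°.
D_min = 2·58.888° − 4·39.641° + 180° = 139.213°.

139.2°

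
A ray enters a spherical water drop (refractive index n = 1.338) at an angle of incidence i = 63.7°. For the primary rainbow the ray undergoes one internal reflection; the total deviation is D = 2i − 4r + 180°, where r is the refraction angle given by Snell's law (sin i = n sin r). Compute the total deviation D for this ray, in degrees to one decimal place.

sin r = sin 63.7° / 1.338 = 0.8965/1.338 = 0.6700; r = 42.07°.
D = 2·63.7° − 4·42.07° + 180° = 127.40° − 168.27° + 180° = 139.13°.

139.1°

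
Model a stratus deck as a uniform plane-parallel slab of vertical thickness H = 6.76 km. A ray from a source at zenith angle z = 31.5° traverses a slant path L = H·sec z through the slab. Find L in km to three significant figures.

sec z = 1/cos 31.5° = 1.1728.
L = 6.76 × 1.1728 = 7.928 km.

7.93 km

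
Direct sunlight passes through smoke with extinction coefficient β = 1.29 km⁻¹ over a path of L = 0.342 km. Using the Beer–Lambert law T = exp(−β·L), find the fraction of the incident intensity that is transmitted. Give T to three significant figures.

0.643

τ = β·L = 1.29 × 0.342 = 0.4412.
T = exp(−0.4412) = 0.6433.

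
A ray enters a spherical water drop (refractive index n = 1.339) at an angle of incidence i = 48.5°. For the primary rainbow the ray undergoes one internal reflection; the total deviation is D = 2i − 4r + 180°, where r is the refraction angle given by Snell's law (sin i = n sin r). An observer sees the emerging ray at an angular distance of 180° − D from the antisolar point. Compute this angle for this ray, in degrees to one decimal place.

sin r = sin 48.5° / 1.339 = 0.7490/1.339 = 0.5593; r = 34.01°.
D = 2·48.5° − 4·34.01° + 180° = 97.00° − 136.04° + 180° = 140.96°.
Angle from antisolar point = 180° − D = 39.04°.

39.0°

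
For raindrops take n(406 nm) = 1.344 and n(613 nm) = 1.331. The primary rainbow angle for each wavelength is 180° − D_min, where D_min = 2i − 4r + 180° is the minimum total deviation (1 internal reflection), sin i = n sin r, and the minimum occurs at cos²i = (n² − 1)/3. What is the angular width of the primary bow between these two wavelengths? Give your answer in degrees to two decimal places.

At 406 nm (n = 1.344): cos²i = 0.26878 → i = 58.772°, r = 39.512°, D_min = 139.495°, rainbow angle = 40.505°.
At 613 nm (n = 1.331): cos²i = 0.25719 → i = 59.527°, r = 40.356°, D_min = 137.630°, rainbow angle = 42.370°.
Angular width = |40.505° − 42.370°| = 1.865°.

1.86°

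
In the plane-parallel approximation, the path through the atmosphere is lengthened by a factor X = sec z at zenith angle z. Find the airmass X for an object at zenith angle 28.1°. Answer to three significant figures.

X = sec z = 1/cos 28.1° = 1/0.8821 = 1.1336.

1.13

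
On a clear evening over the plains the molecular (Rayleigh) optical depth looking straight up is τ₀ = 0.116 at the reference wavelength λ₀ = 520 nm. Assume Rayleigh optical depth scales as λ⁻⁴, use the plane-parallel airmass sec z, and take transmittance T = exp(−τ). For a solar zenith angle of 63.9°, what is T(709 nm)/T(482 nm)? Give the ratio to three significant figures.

Airmass: sec 63.9° = 2.2730.
τ(709 nm) = 0.116 × (520/709)⁴ × 2.2730 = 0.116 × 0.2894 × 2.2730 = 0.0763.
τ(482 nm) = 0.116 × (520/482)⁴ × 2.2730 = 0.116 × 1.3546 × 2.2730 = 0.3572.
T(709)/T(482) = exp(τ_B − τ_A) = exp(0.2809) = 1.3243.

1.32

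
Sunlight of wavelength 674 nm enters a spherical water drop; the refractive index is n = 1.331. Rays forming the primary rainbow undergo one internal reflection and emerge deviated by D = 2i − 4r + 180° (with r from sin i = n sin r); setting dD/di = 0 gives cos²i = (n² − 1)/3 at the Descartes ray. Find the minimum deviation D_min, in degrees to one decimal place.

cos²i = (1.77156 − 1)/3 = 0.25719; i = arccos(0.50714) = 59.527°.
sin r = sin 59.527°/1.331 = 0.64753; r = 40.356°.
D_min = 2·59.527° − 4·40.356° + 180° = 137.630°.

137.6°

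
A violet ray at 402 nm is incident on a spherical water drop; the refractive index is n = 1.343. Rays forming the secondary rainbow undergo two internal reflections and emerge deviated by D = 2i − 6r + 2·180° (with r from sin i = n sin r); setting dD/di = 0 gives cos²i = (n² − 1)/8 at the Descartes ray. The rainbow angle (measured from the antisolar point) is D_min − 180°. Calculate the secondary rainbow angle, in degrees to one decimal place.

53.5°

cos²i = (1.80365 − 1)/8 = 0.10046; i = arccos(0.31695) = 71.522°.
sin r = sin 71.522°/1.343 = 0.70621; r = 44.928°.
D_min = 2·71.522° − 6·44.928° + 360° = 233.478°.
Rainbow angle = D_min − 180° = 53.478°.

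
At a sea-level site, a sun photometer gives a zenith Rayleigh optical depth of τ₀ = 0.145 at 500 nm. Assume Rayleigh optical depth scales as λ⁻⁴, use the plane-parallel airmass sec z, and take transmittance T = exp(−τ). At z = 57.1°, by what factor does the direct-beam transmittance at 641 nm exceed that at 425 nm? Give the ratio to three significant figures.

Airmass: sec 57.1° = 1.8410.
τ(641 nm) = 0.145 × (500/641)⁴ × 1.8410 = 0.145 × 0.3702 × 1.8410 = 0.0988.
τ(425 nm) = 0.145 × (500/425)⁴ × 1.8410 = 0.145 × 1.9157 × 1.8410 = 0.5114.
T(641)/T(425) = exp(τ_B − τ_A) = exp(0.4126) = 1.5107.

1.51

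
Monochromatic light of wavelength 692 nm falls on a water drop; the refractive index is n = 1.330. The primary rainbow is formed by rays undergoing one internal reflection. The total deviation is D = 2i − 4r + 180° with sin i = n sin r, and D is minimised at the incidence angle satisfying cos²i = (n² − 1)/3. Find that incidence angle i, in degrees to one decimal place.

cos²i = (1.330² − 1)/3 = (1.76890 − 1)/3 = 0.25630.
cos i = 0.50626, so i = 59.585°.

59.6°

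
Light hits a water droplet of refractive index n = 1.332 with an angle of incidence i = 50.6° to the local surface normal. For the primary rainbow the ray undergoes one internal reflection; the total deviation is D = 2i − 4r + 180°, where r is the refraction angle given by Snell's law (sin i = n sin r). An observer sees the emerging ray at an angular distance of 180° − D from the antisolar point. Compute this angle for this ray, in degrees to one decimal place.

40.6°

sin r = sin 50.6° / 1.332 = 0.7727/1.332 = 0.5801; r = 35.46°.
D = 2·50.6° − 4·35.46° + 180° = 101.20° − 141.84° + 180° = 139.36°.
Angle from antisolar point = 180° − D = 40.64°.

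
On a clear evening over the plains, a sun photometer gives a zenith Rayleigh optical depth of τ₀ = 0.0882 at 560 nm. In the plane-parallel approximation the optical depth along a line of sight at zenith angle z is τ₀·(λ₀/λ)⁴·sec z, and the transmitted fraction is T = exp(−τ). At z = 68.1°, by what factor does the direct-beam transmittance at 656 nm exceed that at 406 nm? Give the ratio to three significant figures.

Airmass: sec 68.1° = 2.6811.
τ(656 nm) = 0.0882 × (560/656)⁴ × 2.6811 = 0.0882 × 0.5311 × 2.6811 = 0.1256.
τ(406 nm) = 0.0882 × (560/406)⁴ × 2.6811 = 0.0882 × 3.6195 × 2.6811 = 0.8559.
T(656)/T(406) = exp(τ_B − τ_A) = exp(0.7303) = 2.0757.

2.08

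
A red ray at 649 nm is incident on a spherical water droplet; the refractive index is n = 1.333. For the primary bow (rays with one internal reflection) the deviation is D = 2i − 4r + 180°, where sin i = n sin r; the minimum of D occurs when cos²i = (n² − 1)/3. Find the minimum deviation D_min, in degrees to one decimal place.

137.9°

cos²i = (1.77689 − 1)/3 = 0.25896; i = arccos(0.50888) = 59.410°.
sin r = sin 59.410°/1.333 = 0.64579; r = 40.225°.
D_min = 2·59.410° − 4·40.225° + 180° = 137.922°.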